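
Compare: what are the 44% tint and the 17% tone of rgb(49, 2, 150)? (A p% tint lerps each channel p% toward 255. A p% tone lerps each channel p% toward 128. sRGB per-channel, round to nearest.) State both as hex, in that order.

44% tint:
  R: 49 + 90.64 = 139.64 → 140
  G: 2 + 111.32 = 113.32 → 113
  B: 150 + 46.2 = 196.2 → 196
  → #8c71c4
17% tone:
  R: 49 + 0.17×(128−49) = 49 + 13.43 = 62.43 → 62
  G: 2 + 0.17×(128−2) = 2 + 21.42 = 23.42 → 23
  B: 150 − 3.74 = 146.26 → 146
  → #3e1792

#8c71c4, #3e1792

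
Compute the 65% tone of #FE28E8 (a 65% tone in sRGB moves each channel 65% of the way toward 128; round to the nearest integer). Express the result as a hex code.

#AC61A4

#FE28E8 is rgb(254, 40, 232).
Lerp each channel 65% toward 128:
  R: 254 + 0.65×(128−254) = 254 − 81.9 = 172.1 → 172
  G: 40 + 57.2 = 97.2 → 97
  B: 232 + 0.65×(128−232) = 232 − 67.6 = 164.4 → 164
rgb(172, 97, 164) = #AC61A4.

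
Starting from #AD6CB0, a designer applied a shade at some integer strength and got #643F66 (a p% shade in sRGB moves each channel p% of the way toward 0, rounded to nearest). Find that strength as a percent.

42%

#AD6CB0 is rgb(173, 108, 176); #643F66 is rgb(100, 63, 102).
On the B channel (widest range): 102 ≈ 176 + (p/100)(0 − 176), so p ≈ 100×(102 − 176)/(0 − 176) = -7400/-176 = 42.05.
p = 42 reproduces all three channels after rounding.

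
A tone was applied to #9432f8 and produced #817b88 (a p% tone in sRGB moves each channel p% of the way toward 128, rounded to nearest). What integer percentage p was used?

93%

#9432f8 is rgb(148, 50, 248); #817b88 is rgb(129, 123, 136).
On the B channel (widest range): 136 ≈ 248 + (p/100)(128 − 248), so p ≈ 100×(136 − 248)/(128 − 248) = -11200/-120 = 93.33.
p = 93 reproduces all three channels after rounding.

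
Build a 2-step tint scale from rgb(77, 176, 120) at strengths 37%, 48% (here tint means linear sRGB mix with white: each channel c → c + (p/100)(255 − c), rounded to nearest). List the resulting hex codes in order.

37%: (77 + 65.86 = 142.86→143, 176 + 29.23 = 205.23→205, 120 + 49.95 = 169.95→170) → #8FCDAA
48%: (77 + 85.44 = 162.44→162, 176 + 37.92 = 213.92→214, 120 + 64.8 = 184.8→185) → #A2D6B9

#8FCDAA, #A2D6B9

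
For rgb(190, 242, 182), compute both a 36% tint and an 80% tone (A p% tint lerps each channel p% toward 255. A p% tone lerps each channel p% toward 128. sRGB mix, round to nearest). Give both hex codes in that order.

36% tint:
  R: 190 + 0.36×(255−190) = 190 + 23.4 = 213.4 → 213
  G: 242 + 0.36×(255−242) = 242 + 4.68 = 246.68 → 247
  B: 182 + 0.36×(255−182) = 182 + 26.28 = 208.28 → 208
  → #D5F7D0
80% tone:
  R: 190 + 0.8×(128−190) = 190 − 49.6 = 140.4 → 140
  G: 242 − 91.2 = 150.8 → 151
  B: 182 − 43.2 = 138.8 → 139
  → #8C978B

#D5F7D0, #8C978B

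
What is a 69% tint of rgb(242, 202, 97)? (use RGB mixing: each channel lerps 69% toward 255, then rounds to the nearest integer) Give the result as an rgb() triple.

rgb(251, 239, 206)

Per channel, c → c + 0.69(255 − c):
  R: 242 + 0.69×(255−242) = 242 + 8.97 = 250.97 → 251
  G: 202 + 36.57 = 238.57 → 239
  B: 97 + 0.69×(255−97) = 97 + 109.02 = 206.02 → 206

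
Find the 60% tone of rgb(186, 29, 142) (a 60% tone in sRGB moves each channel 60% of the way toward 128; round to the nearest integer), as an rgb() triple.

Per channel, c → c + 0.6(128 − c):
  R: 186 − 34.8 = 151.2 → 151
  G: 29 + 0.6×(128−29) = 29 + 59.4 = 88.4 → 88
  B: 142 − 8.4 = 133.6 → 134

rgb(151, 88, 134)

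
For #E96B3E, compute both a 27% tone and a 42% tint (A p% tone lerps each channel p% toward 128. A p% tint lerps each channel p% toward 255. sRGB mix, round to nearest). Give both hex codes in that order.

#CD7150, #F2A98F

#E96B3E is rgb(233, 107, 62).
27% tone:
  R: 233 + 0.27×(128−233) = 233 − 28.35 = 204.65 → 205
  G: 107 + 5.67 = 112.67 → 113
  B: 62 + 0.27×(128−62) = 62 + 17.82 = 79.82 → 80
  → #CD7150
42% tint:
  R: 233 + 9.24 = 242.24 → 242
  G: 107 + 62.16 = 169.16 → 169
  B: 62 + 81.06 = 143.06 → 143
  → #F2A98F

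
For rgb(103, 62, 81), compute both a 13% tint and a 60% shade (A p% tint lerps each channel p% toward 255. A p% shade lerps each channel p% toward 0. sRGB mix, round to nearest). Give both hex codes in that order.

#7b5768, #291920

13% tint:
  R: 103 + 19.76 = 122.76 → 123
  G: 62 + 25.09 = 87.09 → 87
  B: 81 + 0.13×(255−81) = 81 + 22.62 = 103.62 → 104
  → #7b5768
60% shade:
  R: 103 + 0.6×(0−103) = 103 − 61.8 = 41.2 → 41
  G: 62 + 0.6×(0−62) = 62 − 37.2 = 24.8 → 25
  B: 81 − 48.6 = 32.4 → 32
  → #291920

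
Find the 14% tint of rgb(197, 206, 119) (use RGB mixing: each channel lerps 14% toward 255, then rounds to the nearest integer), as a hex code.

#cdd58a

Per channel, c → c + 0.14(255 − c):
  R: 197 + 8.12 = 205.12 → 205
  G: 206 + 0.14×(255−206) = 206 + 6.86 = 212.86 → 213
  B: 119 + 0.14×(255−119) = 119 + 19.04 = 138.04 → 138
rgb(205, 213, 138) = #cdd58a.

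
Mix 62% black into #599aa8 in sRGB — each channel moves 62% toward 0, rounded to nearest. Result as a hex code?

#223b40

#599aa8 is rgb(89, 154, 168).
Lerp each channel 62% toward 0:
  R: 89 − 55.18 = 33.82 → 34
  G: 154 − 95.48 = 58.52 → 59
  B: 168 + 0.62×(0−168) = 168 − 104.16 = 63.84 → 64
rgb(34, 59, 64) = #223b40.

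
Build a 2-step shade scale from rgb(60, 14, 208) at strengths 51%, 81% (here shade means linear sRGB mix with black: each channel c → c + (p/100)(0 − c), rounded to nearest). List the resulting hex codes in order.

#1D0766, #0B0328

51%: (60 − 30.6 = 29.4→29, 14 − 7.14 = 6.86→7, 208 − 106.08 = 101.92→102) → #1D0766
81%: (60 − 48.6 = 11.4→11, 14 − 11.34 = 2.66→3, 208 − 168.48 = 39.52→40) → #0B0328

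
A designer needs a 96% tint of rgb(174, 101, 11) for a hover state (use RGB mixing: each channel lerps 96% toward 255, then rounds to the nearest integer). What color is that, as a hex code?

Per channel, c → c + 0.96(255 − c):
  R: 174 + 0.96×(255−174) = 174 + 77.76 = 251.76 → 252
  G: 101 + 0.96×(255−101) = 101 + 147.84 = 248.84 → 249
  B: 11 + 234.24 = 245.24 → 245
rgb(252, 249, 245) = #FCF9F5.

#FCF9F5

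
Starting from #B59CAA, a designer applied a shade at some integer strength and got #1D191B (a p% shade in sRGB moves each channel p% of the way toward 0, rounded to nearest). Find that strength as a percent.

#B59CAA is rgb(181, 156, 170); #1D191B is rgb(29, 25, 27).
On the R channel (widest range): 29 ≈ 181 + (p/100)(0 − 181), so p ≈ 100×(29 − 181)/(0 − 181) = -15200/-181 = 83.98.
p = 84 reproduces all three channels after rounding.

84%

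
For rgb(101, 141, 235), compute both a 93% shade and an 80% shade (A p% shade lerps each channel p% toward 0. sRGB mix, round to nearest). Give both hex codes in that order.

#070A10, #141C2F

93% shade:
  R: 101 + 0.93×(0−101) = 101 − 93.93 = 7.07 → 7
  G: 141 + 0.93×(0−141) = 141 − 131.13 = 9.87 → 10
  B: 235 + 0.93×(0−235) = 235 − 218.55 = 16.45 → 16
  → #070A10
80% shade:
  R: 101 + 0.8×(0−101) = 101 − 80.8 = 20.2 → 20
  G: 141 + 0.8×(0−141) = 141 − 112.8 = 28.2 → 28
  B: 235 − 188 = 47 → 47
  → #141C2F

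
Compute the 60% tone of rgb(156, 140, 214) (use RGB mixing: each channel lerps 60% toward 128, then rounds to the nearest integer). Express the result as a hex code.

#8B85A2

Per channel, c → c + 0.6(128 − c):
  R: 156 + 0.6×(128−156) = 156 − 16.8 = 139.2 → 139
  G: 140 − 7.2 = 132.8 → 133
  B: 214 + 0.6×(128−214) = 214 − 51.6 = 162.4 → 162
rgb(139, 133, 162) = #8B85A2.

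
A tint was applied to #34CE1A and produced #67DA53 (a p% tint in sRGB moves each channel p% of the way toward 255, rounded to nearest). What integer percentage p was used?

#34CE1A is rgb(52, 206, 26); #67DA53 is rgb(103, 218, 83).
On the B channel (widest range): 83 ≈ 26 + (p/100)(255 − 26), so p ≈ 100×(83 − 26)/(255 − 26) = 5700/229 = 24.89.
p = 25 reproduces all three channels after rounding.

25%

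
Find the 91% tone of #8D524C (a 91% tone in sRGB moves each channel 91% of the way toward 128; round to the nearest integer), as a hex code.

#8D524C is rgb(141, 82, 76).
Lerp each channel 91% toward 128:
  R: 141 − 11.83 = 129.17 → 129
  G: 82 + 0.91×(128−82) = 82 + 41.86 = 123.86 → 124
  B: 76 + 0.91×(128−76) = 76 + 47.32 = 123.32 → 123
rgb(129, 124, 123) = #817C7B.

#817C7B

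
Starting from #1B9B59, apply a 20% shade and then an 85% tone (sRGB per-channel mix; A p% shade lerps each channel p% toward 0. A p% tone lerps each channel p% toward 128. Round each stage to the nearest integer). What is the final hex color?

#1B9B59 is rgb(27, 155, 89).
Per channel, c → c + 0.2(0 − c):
  R: 27 − 5.4 = 21.6 → 22
  G: 155 − 31 = 124 → 124
  B: 89 − 17.8 = 71.2 → 71
After the shade: rgb(22, 124, 71) = #167C47.
Lerp each channel 85% toward 128:
  R: 22 + 0.85×(128−22) = 22 + 90.1 = 112.1 → 112
  G: 124 + 3.4 = 127.4 → 127
  B: 71 + 48.45 = 119.45 → 119
rgb(112, 127, 119) = #707F77.

#707F77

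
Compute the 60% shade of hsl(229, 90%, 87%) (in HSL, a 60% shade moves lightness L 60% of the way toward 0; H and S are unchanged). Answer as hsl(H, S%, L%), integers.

L moves 60% from 87 toward 0: 87 − 52.2 = 34.8 → 35.
H and S are unchanged.

hsl(229, 90%, 35%)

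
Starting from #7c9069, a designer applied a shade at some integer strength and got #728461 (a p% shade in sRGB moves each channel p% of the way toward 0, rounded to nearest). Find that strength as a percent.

8%

#7c9069 is rgb(124, 144, 105); #728461 is rgb(114, 132, 97).
On the G channel (widest range): 132 ≈ 144 + (p/100)(0 − 144), so p ≈ 100×(132 − 144)/(0 − 144) = -1200/-144 = 8.33.
p = 8 reproduces all three channels after rounding.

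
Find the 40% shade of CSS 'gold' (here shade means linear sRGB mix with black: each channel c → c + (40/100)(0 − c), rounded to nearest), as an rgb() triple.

rgb(153, 129, 0)

CSS gold is rgb(255, 215, 0).
Per channel, c → c + 0.4(0 − c):
  R: 255 + 0.4×(0−255) = 255 − 102 = 153 → 153
  G: 215 − 86 = 129 → 129
  B: 0 + 0.4×(0−0) = 0 + 0 = 0 → 0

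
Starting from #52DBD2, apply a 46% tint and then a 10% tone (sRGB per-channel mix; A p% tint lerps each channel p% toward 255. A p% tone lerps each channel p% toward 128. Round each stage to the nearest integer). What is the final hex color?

#9FE1DD

#52DBD2 is rgb(82, 219, 210).
Lerp each channel 46% toward 255:
  R: 82 + 79.58 = 161.58 → 162
  G: 219 + 0.46×(255−219) = 219 + 16.56 = 235.56 → 236
  B: 210 + 0.46×(255−210) = 210 + 20.7 = 230.7 → 231
After the tint: rgb(162, 236, 231) = #A2ECE7.
Per channel, c → c + 0.1(128 − c):
  R: 162 + 0.1×(128−162) = 162 − 3.4 = 158.6 → 159
  G: 236 + 0.1×(128−236) = 236 − 10.8 = 225.2 → 225
  B: 231 − 10.3 = 220.7 → 221
rgb(159, 225, 221) = #9FE1DD.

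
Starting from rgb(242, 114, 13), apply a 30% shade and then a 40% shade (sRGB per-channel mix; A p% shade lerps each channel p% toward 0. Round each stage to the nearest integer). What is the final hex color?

Per channel, c → c + 0.3(0 − c):
  R: 242 + 0.3×(0−242) = 242 − 72.6 = 169.4 → 169
  G: 114 − 34.2 = 79.8 → 80
  B: 13 + 0.3×(0−13) = 13 − 3.9 = 9.1 → 9
After the shade: rgb(169, 80, 9) = #a95009.
Per channel, c → c + 0.4(0 − c):
  R: 169 + 0.4×(0−169) = 169 − 67.6 = 101.4 → 101
  G: 80 + 0.4×(0−80) = 80 − 32 = 48 → 48
  B: 9 + 0.4×(0−9) = 9 − 3.6 = 5.4 → 5
rgb(101, 48, 5) = #653005.

#653005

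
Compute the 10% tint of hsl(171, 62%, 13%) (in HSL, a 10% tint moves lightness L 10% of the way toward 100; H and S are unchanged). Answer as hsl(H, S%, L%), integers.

hsl(171, 62%, 22%)

L moves 10% from 13 toward 100: 13 + 8.7 = 21.7 → 22.
H and S are unchanged.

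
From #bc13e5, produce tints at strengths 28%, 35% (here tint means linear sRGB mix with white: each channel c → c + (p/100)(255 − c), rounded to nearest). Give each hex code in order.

#cf55ec, #d366ee

#bc13e5 is rgb(188, 19, 229).
28%: (188 + 18.76 = 206.76→207, 19 + 66.08 = 85.08→85, 229 + 7.28 = 236.28→236) → #cf55ec
35%: (188 + 23.45 = 211.45→211, 19 + 82.6 = 101.6→102, 229 + 9.1 = 238.1→238) → #d366ee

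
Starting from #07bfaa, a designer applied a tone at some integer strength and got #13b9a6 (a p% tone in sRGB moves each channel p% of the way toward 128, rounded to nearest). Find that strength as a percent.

10%

#07bfaa is rgb(7, 191, 170); #13b9a6 is rgb(19, 185, 166).
On the R channel (widest range): 19 ≈ 7 + (p/100)(128 − 7), so p ≈ 100×(19 − 7)/(128 − 7) = 1200/121 = 9.92.
p = 10 reproduces all three channels after rounding.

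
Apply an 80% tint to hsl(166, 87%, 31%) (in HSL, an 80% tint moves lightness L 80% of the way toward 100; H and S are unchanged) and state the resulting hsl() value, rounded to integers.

hsl(166, 87%, 86%)

L moves 80% from 31 toward 100: 31 + 55.2 = 86.2 → 86.
H and S are unchanged.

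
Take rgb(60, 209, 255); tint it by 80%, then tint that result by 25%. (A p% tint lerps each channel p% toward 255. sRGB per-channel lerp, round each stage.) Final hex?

An 80% tint moves each channel 80% toward 255:
  R: 60 + 156 = 216 → 216
  G: 209 + 0.8×(255−209) = 209 + 36.8 = 245.8 → 246
  B: 255 + 0.8×(255−255) = 255 + 0 = 255 → 255
After the tint: rgb(216, 246, 255) = #D8F6FF.
Per channel, c → c + 0.25(255 − c):
  R: 216 + 9.75 = 225.75 → 226
  G: 246 + 2.25 = 248.25 → 248
  B: 255 + 0 = 255 → 255
rgb(226, 248, 255) = #E2F8FF.

#E2F8FF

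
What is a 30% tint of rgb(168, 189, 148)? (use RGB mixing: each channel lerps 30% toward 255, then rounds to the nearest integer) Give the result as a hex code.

Per channel, c → c + 0.3(255 − c):
  R: 168 + 0.3×(255−168) = 168 + 26.1 = 194.1 → 194
  G: 189 + 0.3×(255−189) = 189 + 19.8 = 208.8 → 209
  B: 148 + 32.1 = 180.1 → 180
rgb(194, 209, 180) = #C2D1B4.

#C2D1B4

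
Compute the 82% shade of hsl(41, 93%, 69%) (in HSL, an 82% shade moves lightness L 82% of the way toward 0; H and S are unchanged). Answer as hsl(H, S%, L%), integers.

hsl(41, 93%, 12%)

L moves 82% from 69 toward 0: 69 − 56.58 = 12.42 → 12.
H and S are unchanged.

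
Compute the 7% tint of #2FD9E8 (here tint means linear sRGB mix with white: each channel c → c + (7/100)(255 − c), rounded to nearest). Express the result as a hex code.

#3EDCEA

#2FD9E8 is rgb(47, 217, 232).
Per channel, c → c + 0.07(255 − c):
  R: 47 + 0.07×(255−47) = 47 + 14.56 = 61.56 → 62
  G: 217 + 0.07×(255−217) = 217 + 2.66 = 219.66 → 220
  B: 232 + 0.07×(255−232) = 232 + 1.61 = 233.61 → 234
rgb(62, 220, 234) = #3EDCEA.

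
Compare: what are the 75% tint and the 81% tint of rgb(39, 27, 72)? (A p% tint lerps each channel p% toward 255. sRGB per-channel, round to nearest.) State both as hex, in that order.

75% tint:
  R: 39 + 162 = 201 → 201
  G: 27 + 0.75×(255−27) = 27 + 171 = 198 → 198
  B: 72 + 137.25 = 209.25 → 209
  → #c9c6d1
81% tint:
  R: 39 + 0.81×(255−39) = 39 + 174.96 = 213.96 → 214
  G: 27 + 0.81×(255−27) = 27 + 184.68 = 211.68 → 212
  B: 72 + 148.23 = 220.23 → 220
  → #d6d4dc

#c9c6d1, #d6d4dc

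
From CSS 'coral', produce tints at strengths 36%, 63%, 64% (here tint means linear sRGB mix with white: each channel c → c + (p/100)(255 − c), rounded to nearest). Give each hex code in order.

#FFAD8F, #FFD0BE, #FFD1C0

CSS coral is rgb(255, 127, 80).
36%: (255→255, 127 + 46.08 = 173.08→173, 80 + 63 = 143→143) → #FFAD8F
63%: (255→255, 127 + 80.64 = 207.64→208, 80 + 110.25 = 190.25→190) → #FFD0BE
64%: (255→255, 127 + 81.92 = 208.92→209, 80 + 112 = 192→192) → #FFD1C0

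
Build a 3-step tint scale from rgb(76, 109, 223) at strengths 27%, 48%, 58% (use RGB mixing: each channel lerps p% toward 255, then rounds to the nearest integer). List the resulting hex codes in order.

27%: (76 + 48.33 = 124.33→124, 109 + 39.42 = 148.42→148, 223 + 8.64 = 231.64→232) → #7c94e8
48%: (76 + 85.92 = 161.92→162, 109 + 70.08 = 179.08→179, 223 + 15.36 = 238.36→238) → #a2b3ee
58%: (76 + 103.82 = 179.82→180, 109 + 84.68 = 193.68→194, 223 + 18.56 = 241.56→242) → #b4c2f2

#7c94e8, #a2b3ee, #b4c2f2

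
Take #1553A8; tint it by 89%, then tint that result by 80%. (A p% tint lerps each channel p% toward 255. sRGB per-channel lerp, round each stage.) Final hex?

#1553A8 is rgb(21, 83, 168).
An 89% tint moves each channel 89% toward 255:
  R: 21 + 208.26 = 229.26 → 229
  G: 83 + 153.08 = 236.08 → 236
  B: 168 + 0.89×(255−168) = 168 + 77.43 = 245.43 → 245
After the tint: rgb(229, 236, 245) = #E5ECF5.
An 80% tint moves each channel 80% toward 255:
  R: 229 + 0.8×(255−229) = 229 + 20.8 = 249.8 → 250
  G: 236 + 15.2 = 251.2 → 251
  B: 245 + 8 = 253 → 253
rgb(250, 251, 253) = #FAFBFD.

#FAFBFD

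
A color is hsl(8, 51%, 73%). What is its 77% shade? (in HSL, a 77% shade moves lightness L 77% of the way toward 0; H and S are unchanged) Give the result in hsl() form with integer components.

L moves 77% from 73 toward 0: 73 − 56.21 = 16.79 → 17.
H and S are unchanged.

hsl(8, 51%, 17%)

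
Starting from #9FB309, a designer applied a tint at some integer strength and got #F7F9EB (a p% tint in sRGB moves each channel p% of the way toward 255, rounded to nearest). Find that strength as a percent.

92%

#9FB309 is rgb(159, 179, 9); #F7F9EB is rgb(247, 249, 235).
On the B channel (widest range): 235 ≈ 9 + (p/100)(255 − 9), so p ≈ 100×(235 − 9)/(255 − 9) = 22600/246 = 91.87.
p = 92 reproduces all three channels after rounding.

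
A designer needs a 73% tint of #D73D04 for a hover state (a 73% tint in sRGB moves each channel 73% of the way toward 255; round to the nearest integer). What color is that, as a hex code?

#D73D04 is rgb(215, 61, 4).
Lerp each channel 73% toward 255:
  R: 215 + 0.73×(255−215) = 215 + 29.2 = 244.2 → 244
  G: 61 + 141.62 = 202.62 → 203
  B: 4 + 183.23 = 187.23 → 187
rgb(244, 203, 187) = #F4CBBB.

#F4CBBB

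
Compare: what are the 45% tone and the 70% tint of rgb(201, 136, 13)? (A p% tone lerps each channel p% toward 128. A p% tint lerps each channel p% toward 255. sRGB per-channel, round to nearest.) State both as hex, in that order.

#a88441, #efdbb6

45% tone:
  R: 201 − 32.85 = 168.15 → 168
  G: 136 − 3.6 = 132.4 → 132
  B: 13 + 51.75 = 64.75 → 65
  → #a88441
70% tint:
  R: 201 + 0.7×(255−201) = 201 + 37.8 = 238.8 → 239
  G: 136 + 0.7×(255−136) = 136 + 83.3 = 219.3 → 219
  B: 13 + 0.7×(255−13) = 13 + 169.4 = 182.4 → 182
  → #efdbb6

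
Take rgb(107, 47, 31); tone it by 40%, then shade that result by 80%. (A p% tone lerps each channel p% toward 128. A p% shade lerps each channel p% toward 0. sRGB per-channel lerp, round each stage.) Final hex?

#17100e

A 40% tone moves each channel 40% toward 128:
  R: 107 + 8.4 = 115.4 → 115
  G: 47 + 32.4 = 79.4 → 79
  B: 31 + 0.4×(128−31) = 31 + 38.8 = 69.8 → 70
After the tone: rgb(115, 79, 70) = #734f46.
An 80% shade moves each channel 80% toward 0:
  R: 115 + 0.8×(0−115) = 115 − 92 = 23 → 23
  G: 79 + 0.8×(0−79) = 79 − 63.2 = 15.8 → 16
  B: 70 − 56 = 14 → 14
rgb(23, 16, 14) = #17100e.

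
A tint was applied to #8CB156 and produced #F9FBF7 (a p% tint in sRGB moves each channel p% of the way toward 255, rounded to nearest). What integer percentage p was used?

95%

#8CB156 is rgb(140, 177, 86); #F9FBF7 is rgb(249, 251, 247).
On the B channel (widest range): 247 ≈ 86 + (p/100)(255 − 86), so p ≈ 100×(247 − 86)/(255 − 86) = 16100/169 = 95.27.
p = 95 reproduces all three channels after rounding.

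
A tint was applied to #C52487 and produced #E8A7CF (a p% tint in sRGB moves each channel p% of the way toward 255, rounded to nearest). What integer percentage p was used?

60%

#C52487 is rgb(197, 36, 135); #E8A7CF is rgb(232, 167, 207).
On the G channel (widest range): 167 ≈ 36 + (p/100)(255 − 36), so p ≈ 100×(167 − 36)/(255 − 36) = 13100/219 = 59.82.
p = 60 reproduces all three channels after rounding.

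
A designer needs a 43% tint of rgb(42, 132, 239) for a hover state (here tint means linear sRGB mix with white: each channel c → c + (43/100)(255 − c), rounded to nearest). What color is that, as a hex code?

A 43% tint moves each channel 43% toward 255:
  R: 42 + 0.43×(255−42) = 42 + 91.59 = 133.59 → 134
  G: 132 + 0.43×(255−132) = 132 + 52.89 = 184.89 → 185
  B: 239 + 0.43×(255−239) = 239 + 6.88 = 245.88 → 246
rgb(134, 185, 246) = #86B9F6.

#86B9F6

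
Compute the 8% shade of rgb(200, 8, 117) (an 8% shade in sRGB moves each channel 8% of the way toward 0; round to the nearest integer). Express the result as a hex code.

#B8076C

An 8% shade moves each channel 8% toward 0:
  R: 200 − 16 = 184 → 184
  G: 8 + 0.08×(0−8) = 8 − 0.64 = 7.36 → 7
  B: 117 − 9.36 = 107.64 → 108
rgb(184, 7, 108) = #B8076C.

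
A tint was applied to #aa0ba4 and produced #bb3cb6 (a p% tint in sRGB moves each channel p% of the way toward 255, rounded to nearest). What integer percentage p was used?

20%

#aa0ba4 is rgb(170, 11, 164); #bb3cb6 is rgb(187, 60, 182).
On the G channel (widest range): 60 ≈ 11 + (p/100)(255 − 11), so p ≈ 100×(60 − 11)/(255 − 11) = 4900/244 = 20.08.
p = 20 reproduces all three channels after rounding.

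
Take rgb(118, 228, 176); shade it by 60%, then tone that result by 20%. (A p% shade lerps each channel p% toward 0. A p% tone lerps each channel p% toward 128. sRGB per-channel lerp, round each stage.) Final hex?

#3f6252

Lerp each channel 60% toward 0:
  R: 118 − 70.8 = 47.2 → 47
  G: 228 + 0.6×(0−228) = 228 − 136.8 = 91.2 → 91
  B: 176 − 105.6 = 70.4 → 70
After the shade: rgb(47, 91, 70) = #2f5b46.
Per channel, c → c + 0.2(128 − c):
  R: 47 + 0.2×(128−47) = 47 + 16.2 = 63.2 → 63
  G: 91 + 0.2×(128−91) = 91 + 7.4 = 98.4 → 98
  B: 70 + 11.6 = 81.6 → 82
rgb(63, 98, 82) = #3f6252.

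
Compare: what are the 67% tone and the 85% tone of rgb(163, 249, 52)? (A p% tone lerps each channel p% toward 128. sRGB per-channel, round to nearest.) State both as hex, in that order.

67% tone:
  R: 163 − 23.45 = 139.55 → 140
  G: 249 + 0.67×(128−249) = 249 − 81.07 = 167.93 → 168
  B: 52 + 50.92 = 102.92 → 103
  → #8CA867
85% tone:
  R: 163 + 0.85×(128−163) = 163 − 29.75 = 133.25 → 133
  G: 249 + 0.85×(128−249) = 249 − 102.85 = 146.15 → 146
  B: 52 + 0.85×(128−52) = 52 + 64.6 = 116.6 → 117
  → #859275

#8CA867, #859275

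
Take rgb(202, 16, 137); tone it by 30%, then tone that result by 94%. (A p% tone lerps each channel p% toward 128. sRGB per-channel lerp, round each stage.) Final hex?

#837B80

Lerp each channel 30% toward 128:
  R: 202 + 0.3×(128−202) = 202 − 22.2 = 179.8 → 180
  G: 16 + 0.3×(128−16) = 16 + 33.6 = 49.6 → 50
  B: 137 − 2.7 = 134.3 → 134
After the tone: rgb(180, 50, 134) = #B43286.
Lerp each channel 94% toward 128:
  R: 180 + 0.94×(128−180) = 180 − 48.88 = 131.12 → 131
  G: 50 + 0.94×(128−50) = 50 + 73.32 = 123.32 → 123
  B: 134 − 5.64 = 128.36 → 128
rgb(131, 123, 128) = #837B80.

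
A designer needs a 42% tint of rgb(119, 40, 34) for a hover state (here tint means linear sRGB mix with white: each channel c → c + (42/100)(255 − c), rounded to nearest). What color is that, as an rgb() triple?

rgb(176, 130, 127)

Per channel, c → c + 0.42(255 − c):
  R: 119 + 0.42×(255−119) = 119 + 57.12 = 176.12 → 176
  G: 40 + 90.3 = 130.3 → 130
  B: 34 + 0.42×(255−34) = 34 + 92.82 = 126.82 → 127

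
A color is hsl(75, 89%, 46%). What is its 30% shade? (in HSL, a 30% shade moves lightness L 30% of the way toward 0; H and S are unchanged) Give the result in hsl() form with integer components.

hsl(75, 89%, 32%)

L moves 30% from 46 toward 0: 46 − 13.8 = 32.2 → 32.
H and S are unchanged.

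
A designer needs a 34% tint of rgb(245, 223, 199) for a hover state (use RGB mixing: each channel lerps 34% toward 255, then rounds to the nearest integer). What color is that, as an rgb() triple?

Lerp each channel 34% toward 255:
  R: 245 + 3.4 = 248.4 → 248
  G: 223 + 0.34×(255−223) = 223 + 10.88 = 233.88 → 234
  B: 199 + 0.34×(255−199) = 199 + 19.04 = 218.04 → 218

rgb(248, 234, 218)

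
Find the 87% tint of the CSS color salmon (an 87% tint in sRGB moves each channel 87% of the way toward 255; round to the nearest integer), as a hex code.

CSS salmon is rgb(250, 128, 114).
An 87% tint moves each channel 87% toward 255:
  R: 250 + 0.87×(255−250) = 250 + 4.35 = 254.35 → 254
  G: 128 + 0.87×(255−128) = 128 + 110.49 = 238.49 → 238
  B: 114 + 122.67 = 236.67 → 237
rgb(254, 238, 237) = #feeeed.

#feeeed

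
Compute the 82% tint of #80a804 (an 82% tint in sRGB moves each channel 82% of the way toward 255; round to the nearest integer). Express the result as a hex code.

#e8efd2

#80a804 is rgb(128, 168, 4).
Per channel, c → c + 0.82(255 − c):
  R: 128 + 104.14 = 232.14 → 232
  G: 168 + 71.34 = 239.34 → 239
  B: 4 + 0.82×(255−4) = 4 + 205.82 = 209.82 → 210
rgb(232, 239, 210) = #e8efd2.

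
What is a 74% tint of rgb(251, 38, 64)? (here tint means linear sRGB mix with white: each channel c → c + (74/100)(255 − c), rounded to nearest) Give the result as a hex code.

A 74% tint moves each channel 74% toward 255:
  R: 251 + 2.96 = 253.96 → 254
  G: 38 + 0.74×(255−38) = 38 + 160.58 = 198.58 → 199
  B: 64 + 141.34 = 205.34 → 205
rgb(254, 199, 205) = #FEC7CD.

#FEC7CD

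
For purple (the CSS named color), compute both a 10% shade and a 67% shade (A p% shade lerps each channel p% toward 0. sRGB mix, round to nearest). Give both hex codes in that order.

CSS purple is rgb(128, 0, 128).
10% shade:
  R: 128 + 0.1×(0−128) = 128 − 12.8 = 115.2 → 115
  G: 0 + 0 = 0 → 0
  B: 128 − 12.8 = 115.2 → 115
  → #730073
67% shade:
  R: 128 − 85.76 = 42.24 → 42
  G: 0 + 0.67×(0−0) = 0 + 0 = 0 → 0
  B: 128 + 0.67×(0−128) = 128 − 85.76 = 42.24 → 42
  → #2A002A

#730073, #2A002A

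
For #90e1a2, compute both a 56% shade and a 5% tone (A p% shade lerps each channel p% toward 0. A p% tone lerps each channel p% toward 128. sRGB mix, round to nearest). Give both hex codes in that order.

#90e1a2 is rgb(144, 225, 162).
56% shade:
  R: 144 + 0.56×(0−144) = 144 − 80.64 = 63.36 → 63
  G: 225 + 0.56×(0−225) = 225 − 126 = 99 → 99
  B: 162 + 0.56×(0−162) = 162 − 90.72 = 71.28 → 71
  → #3f6347
5% tone:
  R: 144 + 0.05×(128−144) = 144 − 0.8 = 143.2 → 143
  G: 225 − 4.85 = 220.15 → 220
  B: 162 − 1.7 = 160.3 → 160
  → #8fdca0

#3f6347, #8fdca0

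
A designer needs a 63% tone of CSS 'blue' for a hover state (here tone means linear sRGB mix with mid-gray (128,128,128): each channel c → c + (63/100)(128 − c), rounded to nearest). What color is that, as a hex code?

CSS blue is rgb(0, 0, 255).
Lerp each channel 63% toward 128:
  R: 0 + 0.63×(128−0) = 0 + 80.64 = 80.64 → 81
  G: 0 + 80.64 = 80.64 → 81
  B: 255 + 0.63×(128−255) = 255 − 80.01 = 174.99 → 175
rgb(81, 81, 175) = #5151AF.

#5151AF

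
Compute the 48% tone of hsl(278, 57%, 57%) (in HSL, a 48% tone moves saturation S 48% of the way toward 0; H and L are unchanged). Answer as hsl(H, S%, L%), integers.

hsl(278, 30%, 57%)

S moves 48% from 57 toward 0: 57 − 27.36 = 29.64 → 30.
H and L are unchanged.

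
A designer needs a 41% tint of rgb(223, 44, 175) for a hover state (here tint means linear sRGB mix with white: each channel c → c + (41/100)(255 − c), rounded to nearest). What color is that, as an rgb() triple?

Lerp each channel 41% toward 255:
  R: 223 + 13.12 = 236.12 → 236
  G: 44 + 86.51 = 130.51 → 131
  B: 175 + 0.41×(255−175) = 175 + 32.8 = 207.8 → 208

rgb(236, 131, 208)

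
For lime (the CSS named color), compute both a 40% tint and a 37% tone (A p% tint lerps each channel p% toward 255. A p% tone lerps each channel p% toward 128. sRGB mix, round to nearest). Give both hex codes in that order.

#66ff66, #2fd02f

CSS lime is rgb(0, 255, 0).
40% tint:
  R: 0 + 0.4×(255−0) = 0 + 102 = 102 → 102
  G: 255 + 0.4×(255−255) = 255 + 0 = 255 → 255
  B: 0 + 102 = 102 → 102
  → #66ff66
37% tone:
  R: 0 + 47.36 = 47.36 → 47
  G: 255 + 0.37×(128−255) = 255 − 46.99 = 208.01 → 208
  B: 0 + 0.37×(128−0) = 0 + 47.36 = 47.36 → 47
  → #2fd02f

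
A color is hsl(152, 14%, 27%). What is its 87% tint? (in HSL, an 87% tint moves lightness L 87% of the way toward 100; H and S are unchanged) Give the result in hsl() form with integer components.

L moves 87% from 27 toward 100: 27 + 63.51 = 90.51 → 91.
H and S are unchanged.

hsl(152, 14%, 91%)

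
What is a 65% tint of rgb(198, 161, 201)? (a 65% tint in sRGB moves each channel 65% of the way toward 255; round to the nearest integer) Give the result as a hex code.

Lerp each channel 65% toward 255:
  R: 198 + 0.65×(255−198) = 198 + 37.05 = 235.05 → 235
  G: 161 + 61.1 = 222.1 → 222
  B: 201 + 35.1 = 236.1 → 236
rgb(235, 222, 236) = #ebdeec.

#ebdeec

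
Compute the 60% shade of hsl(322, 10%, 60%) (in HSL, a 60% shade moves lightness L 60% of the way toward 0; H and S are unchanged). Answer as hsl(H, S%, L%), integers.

hsl(322, 10%, 24%)

L moves 60% from 60 toward 0: 60 − 36 = 24 → 24.
H and S are unchanged.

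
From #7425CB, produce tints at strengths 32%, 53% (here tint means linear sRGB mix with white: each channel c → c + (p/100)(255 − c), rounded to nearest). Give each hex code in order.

#A06BDC, #BE99E7

#7425CB is rgb(116, 37, 203).
32%: (116 + 44.48 = 160.48→160, 37 + 69.76 = 106.76→107, 203 + 16.64 = 219.64→220) → #A06BDC
53%: (116 + 73.67 = 189.67→190, 37 + 115.54 = 152.54→153, 203 + 27.56 = 230.56→231) → #BE99E7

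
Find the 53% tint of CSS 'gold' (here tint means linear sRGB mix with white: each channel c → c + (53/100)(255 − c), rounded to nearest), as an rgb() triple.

rgb(255, 236, 135)

CSS gold is rgb(255, 215, 0).
Per channel, c → c + 0.53(255 − c):
  R: 255 + 0 = 255 → 255
  G: 215 + 0.53×(255−215) = 215 + 21.2 = 236.2 → 236
  B: 0 + 135.15 = 135.15 → 135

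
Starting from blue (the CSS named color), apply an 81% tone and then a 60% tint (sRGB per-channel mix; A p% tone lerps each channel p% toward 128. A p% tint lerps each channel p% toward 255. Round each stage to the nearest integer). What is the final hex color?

CSS blue is rgb(0, 0, 255).
An 81% tone moves each channel 81% toward 128:
  R: 0 + 0.81×(128−0) = 0 + 103.68 = 103.68 → 104
  G: 0 + 0.81×(128−0) = 0 + 103.68 = 103.68 → 104
  B: 255 + 0.81×(128−255) = 255 − 102.87 = 152.13 → 152
After the tone: rgb(104, 104, 152) = #686898.
A 60% tint moves each channel 60% toward 255:
  R: 104 + 90.6 = 194.6 → 195
  G: 104 + 90.6 = 194.6 → 195
  B: 152 + 61.8 = 213.8 → 214
rgb(195, 195, 214) = #C3C3D6.

#C3C3D6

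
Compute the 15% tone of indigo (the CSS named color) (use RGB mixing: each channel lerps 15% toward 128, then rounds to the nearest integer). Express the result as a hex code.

CSS indigo is rgb(75, 0, 130).
A 15% tone moves each channel 15% toward 128:
  R: 75 + 0.15×(128−75) = 75 + 7.95 = 82.95 → 83
  G: 0 + 19.2 = 19.2 → 19
  B: 130 + 0.15×(128−130) = 130 − 0.3 = 129.7 → 130
rgb(83, 19, 130) = #531382.

#531382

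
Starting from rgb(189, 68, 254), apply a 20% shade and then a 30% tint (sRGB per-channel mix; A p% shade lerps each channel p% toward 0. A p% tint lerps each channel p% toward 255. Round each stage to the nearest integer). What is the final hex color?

#B672DB

Lerp each channel 20% toward 0:
  R: 189 − 37.8 = 151.2 → 151
  G: 68 + 0.2×(0−68) = 68 − 13.6 = 54.4 → 54
  B: 254 + 0.2×(0−254) = 254 − 50.8 = 203.2 → 203
After the shade: rgb(151, 54, 203) = #9736CB.
Lerp each channel 30% toward 255:
  R: 151 + 0.3×(255−151) = 151 + 31.2 = 182.2 → 182
  G: 54 + 0.3×(255−54) = 54 + 60.3 = 114.3 → 114
  B: 203 + 0.3×(255−203) = 203 + 15.6 = 218.6 → 219
rgb(182, 114, 219) = #B672DB.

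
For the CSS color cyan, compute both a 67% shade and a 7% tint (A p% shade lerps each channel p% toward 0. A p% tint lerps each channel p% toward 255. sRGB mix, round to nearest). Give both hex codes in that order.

#005454, #12FFFF

CSS cyan is rgb(0, 255, 255).
67% shade:
  R: 0 + 0.67×(0−0) = 0 + 0 = 0 → 0
  G: 255 + 0.67×(0−255) = 255 − 170.85 = 84.15 → 84
  B: 255 + 0.67×(0−255) = 255 − 170.85 = 84.15 → 84
  → #005454
7% tint:
  R: 0 + 0.07×(255−0) = 0 + 17.85 = 17.85 → 18
  G: 255 + 0 = 255 → 255
  B: 255 + 0.07×(255−255) = 255 + 0 = 255 → 255
  → #12FFFF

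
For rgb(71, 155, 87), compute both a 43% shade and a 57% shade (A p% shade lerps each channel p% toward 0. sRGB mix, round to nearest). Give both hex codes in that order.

#285832, #1F4325

43% shade:
  R: 71 + 0.43×(0−71) = 71 − 30.53 = 40.47 → 40
  G: 155 + 0.43×(0−155) = 155 − 66.65 = 88.35 → 88
  B: 87 + 0.43×(0−87) = 87 − 37.41 = 49.59 → 50
  → #285832
57% shade:
  R: 71 − 40.47 = 30.53 → 31
  G: 155 − 88.35 = 66.65 → 67
  B: 87 + 0.57×(0−87) = 87 − 49.59 = 37.41 → 37
  → #1F4325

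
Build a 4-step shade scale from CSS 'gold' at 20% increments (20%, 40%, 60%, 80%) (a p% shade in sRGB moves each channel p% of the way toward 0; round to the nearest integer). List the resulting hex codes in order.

#ccac00, #998100, #665600, #332b00

CSS gold is rgb(255, 215, 0).
20%: (255 − 51 = 204→204, 215 − 43 = 172→172, 0→0) → #ccac00
40%: (255 − 102 = 153→153, 215 − 86 = 129→129, 0→0) → #998100
60%: (255 − 153 = 102→102, 215 − 129 = 86→86, 0→0) → #665600
80%: (255 − 204 = 51→51, 215 − 172 = 43→43, 0→0) → #332b00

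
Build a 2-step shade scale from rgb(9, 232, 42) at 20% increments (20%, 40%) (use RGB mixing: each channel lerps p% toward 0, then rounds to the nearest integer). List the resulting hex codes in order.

20%: (9 − 1.8 = 7.2→7, 232 − 46.4 = 185.6→186, 42 − 8.4 = 33.6→34) → #07BA22
40%: (9 − 3.6 = 5.4→5, 232 − 92.8 = 139.2→139, 42 − 16.8 = 25.2→25) → #058B19

#07BA22, #058B19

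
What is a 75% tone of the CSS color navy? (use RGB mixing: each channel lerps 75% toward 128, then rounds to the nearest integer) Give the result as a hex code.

#606080

CSS navy is rgb(0, 0, 128).
Per channel, c → c + 0.75(128 − c):
  R: 0 + 0.75×(128−0) = 0 + 96 = 96 → 96
  G: 0 + 0.75×(128−0) = 0 + 96 = 96 → 96
  B: 128 + 0 = 128 → 128
rgb(96, 96, 128) = #606080.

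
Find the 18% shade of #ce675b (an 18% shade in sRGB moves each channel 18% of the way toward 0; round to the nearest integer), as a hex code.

#a9544b

#ce675b is rgb(206, 103, 91).
Lerp each channel 18% toward 0:
  R: 206 − 37.08 = 168.92 → 169
  G: 103 − 18.54 = 84.46 → 84
  B: 91 + 0.18×(0−91) = 91 − 16.38 = 74.62 → 75
rgb(169, 84, 75) = #a9544b.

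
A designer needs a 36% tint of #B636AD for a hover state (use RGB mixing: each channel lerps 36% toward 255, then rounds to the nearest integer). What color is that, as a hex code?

#D07ECB

#B636AD is rgb(182, 54, 173).
Per channel, c → c + 0.36(255 − c):
  R: 182 + 0.36×(255−182) = 182 + 26.28 = 208.28 → 208
  G: 54 + 0.36×(255−54) = 54 + 72.36 = 126.36 → 126
  B: 173 + 29.52 = 202.52 → 203
rgb(208, 126, 203) = #D07ECB.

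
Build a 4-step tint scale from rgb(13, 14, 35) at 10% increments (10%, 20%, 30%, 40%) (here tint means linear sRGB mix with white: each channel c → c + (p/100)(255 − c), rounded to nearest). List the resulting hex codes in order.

#252639, #3d3e4f, #565665, #6e6e7b

10%: (13 + 24.2 = 37.2→37, 14 + 24.1 = 38.1→38, 35 + 22 = 57→57) → #252639
20%: (13 + 48.4 = 61.4→61, 14 + 48.2 = 62.2→62, 35 + 44 = 79→79) → #3d3e4f
30%: (13 + 72.6 = 85.6→86, 14 + 72.3 = 86.3→86, 35 + 66 = 101→101) → #565665
40%: (13 + 96.8 = 109.8→110, 14 + 96.4 = 110.4→110, 35 + 88 = 123→123) → #6e6e7b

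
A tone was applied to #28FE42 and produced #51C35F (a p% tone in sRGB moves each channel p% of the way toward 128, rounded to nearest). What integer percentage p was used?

47%

#28FE42 is rgb(40, 254, 66); #51C35F is rgb(81, 195, 95).
On the G channel (widest range): 195 ≈ 254 + (p/100)(128 − 254), so p ≈ 100×(195 − 254)/(128 − 254) = -5900/-126 = 46.83.
p = 47 reproduces all three channels after rounding.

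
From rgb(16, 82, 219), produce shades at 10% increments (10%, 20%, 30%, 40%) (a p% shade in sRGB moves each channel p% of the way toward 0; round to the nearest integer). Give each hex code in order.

#0E4AC5, #0D42AF, #0B3999, #0A3183

10%: (16 − 1.6 = 14.4→14, 82 − 8.2 = 73.8→74, 219 − 21.9 = 197.1→197) → #0E4AC5
20%: (16 − 3.2 = 12.8→13, 82 − 16.4 = 65.6→66, 219 − 43.8 = 175.2→175) → #0D42AF
30%: (16 − 4.8 = 11.2→11, 82 − 24.6 = 57.4→57, 219 − 65.7 = 153.3→153) → #0B3999
40%: (16 − 6.4 = 9.6→10, 82 − 32.8 = 49.2→49, 219 − 87.6 = 131.4→131) → #0A3183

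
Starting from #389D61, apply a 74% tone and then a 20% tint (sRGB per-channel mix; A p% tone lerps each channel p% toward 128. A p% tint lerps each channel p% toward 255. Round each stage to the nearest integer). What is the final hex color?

#8AA093

#389D61 is rgb(56, 157, 97).
Per channel, c → c + 0.74(128 − c):
  R: 56 + 53.28 = 109.28 → 109
  G: 157 + 0.74×(128−157) = 157 − 21.46 = 135.54 → 136
  B: 97 + 22.94 = 119.94 → 120
After the tone: rgb(109, 136, 120) = #6D8878.
Lerp each channel 20% toward 255:
  R: 109 + 0.2×(255−109) = 109 + 29.2 = 138.2 → 138
  G: 136 + 0.2×(255−136) = 136 + 23.8 = 159.8 → 160
  B: 120 + 27 = 147 → 147
rgb(138, 160, 147) = #8AA093.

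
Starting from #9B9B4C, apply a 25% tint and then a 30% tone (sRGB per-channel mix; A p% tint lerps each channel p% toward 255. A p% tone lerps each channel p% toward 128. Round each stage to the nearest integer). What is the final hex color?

#A4A47B

#9B9B4C is rgb(155, 155, 76).
Lerp each channel 25% toward 255:
  R: 155 + 0.25×(255−155) = 155 + 25 = 180 → 180
  G: 155 + 25 = 180 → 180
  B: 76 + 0.25×(255−76) = 76 + 44.75 = 120.75 → 121
After the tint: rgb(180, 180, 121) = #B4B479.
Per channel, c → c + 0.3(128 − c):
  R: 180 + 0.3×(128−180) = 180 − 15.6 = 164.4 → 164
  G: 180 − 15.6 = 164.4 → 164
  B: 121 + 0.3×(128−121) = 121 + 2.1 = 123.1 → 123
rgb(164, 164, 123) = #A4A47B.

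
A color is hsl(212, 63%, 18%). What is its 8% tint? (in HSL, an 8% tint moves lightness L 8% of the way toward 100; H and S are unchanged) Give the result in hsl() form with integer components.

hsl(212, 63%, 25%)

L moves 8% from 18 toward 100: 18 + 6.56 = 24.56 → 25.
H and S are unchanged.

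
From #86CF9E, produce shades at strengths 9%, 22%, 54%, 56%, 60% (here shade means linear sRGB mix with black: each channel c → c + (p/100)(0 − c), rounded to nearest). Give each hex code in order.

#86CF9E is rgb(134, 207, 158).
9%: (134 − 12.06 = 121.94→122, 207 − 18.63 = 188.37→188, 158 − 14.22 = 143.78→144) → #7ABC90
22%: (134 − 29.48 = 104.52→105, 207 − 45.54 = 161.46→161, 158 − 34.76 = 123.24→123) → #69A17B
54%: (134 − 72.36 = 61.64→62, 207 − 111.78 = 95.22→95, 158 − 85.32 = 72.68→73) → #3E5F49
56%: (134 − 75.04 = 58.96→59, 207 − 115.92 = 91.08→91, 158 − 88.48 = 69.52→70) → #3B5B46
60%: (134 − 80.4 = 53.6→54, 207 − 124.2 = 82.8→83, 158 − 94.8 = 63.2→63) → #36533F

#7ABC90, #69A17B, #3E5F49, #3B5B46, #36533F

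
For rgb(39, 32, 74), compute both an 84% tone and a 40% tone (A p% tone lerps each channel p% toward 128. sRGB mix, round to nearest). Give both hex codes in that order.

84% tone:
  R: 39 + 0.84×(128−39) = 39 + 74.76 = 113.76 → 114
  G: 32 + 0.84×(128−32) = 32 + 80.64 = 112.64 → 113
  B: 74 + 0.84×(128−74) = 74 + 45.36 = 119.36 → 119
  → #727177
40% tone:
  R: 39 + 0.4×(128−39) = 39 + 35.6 = 74.6 → 75
  G: 32 + 0.4×(128−32) = 32 + 38.4 = 70.4 → 70
  B: 74 + 0.4×(128−74) = 74 + 21.6 = 95.6 → 96
  → #4b4660

#727177, #4b4660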